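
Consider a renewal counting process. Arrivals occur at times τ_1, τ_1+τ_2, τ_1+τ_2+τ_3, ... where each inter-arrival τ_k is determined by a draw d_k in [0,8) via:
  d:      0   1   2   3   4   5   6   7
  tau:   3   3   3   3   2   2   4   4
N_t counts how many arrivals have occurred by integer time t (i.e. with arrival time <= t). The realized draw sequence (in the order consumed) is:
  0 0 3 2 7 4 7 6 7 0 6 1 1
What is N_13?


draw d_1=0: τ_1=3, arrival time A_1=3
draw d_2=0: τ_2=3, arrival time A_2=6
draw d_3=3: τ_3=3, arrival time A_3=9
draw d_4=2: τ_4=3, arrival time A_4=12
draw d_5=7: τ_5=4, arrival time A_5=16
draw d_6=4: τ_6=2, arrival time A_6=18
draw d_7=7: τ_7=4, arrival time A_7=22
draw d_8=6: τ_8=4, arrival time A_8=26
draw d_9=7: τ_9=4, arrival time A_9=30
draw d_10=0: τ_10=3, arrival time A_10=33
draw d_11=6: τ_11=4, arrival time A_11=37
draw d_12=1: τ_12=3, arrival time A_12=40
draw d_13=1: τ_13=3, arrival time A_13=43
N_t over t=0..13: 0:0 1:0 2:0 3:1 4:1 5:1 6:2 7:2 8:2 9:3 10:3 11:3 12:4 13:4

4


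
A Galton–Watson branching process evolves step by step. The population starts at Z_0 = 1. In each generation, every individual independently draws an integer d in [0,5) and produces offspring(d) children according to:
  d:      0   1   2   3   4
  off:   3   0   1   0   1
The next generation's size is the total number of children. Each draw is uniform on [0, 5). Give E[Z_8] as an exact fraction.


1

Outcome values over d=0..4: [3, 0, 1, 0, 1]
Σy = 5, Σy² = 11, M = 5
μ = 5/5 = 1,  σ² = 11/5 − (1)² = 6/5
E[Z_0] = 1
E[Z_1] = 1·E[Z_0] = 1
E[Z_2] = 1·E[Z_1] = 1
E[Z_3] = 1·E[Z_2] = 1
E[Z_4] = 1·E[Z_3] = 1
E[Z_5] = 1·E[Z_4] = 1
E[Z_6] = 1·E[Z_5] = 1
E[Z_7] = 1·E[Z_6] = 1
E[Z_8] = 1·E[Z_7] = 1


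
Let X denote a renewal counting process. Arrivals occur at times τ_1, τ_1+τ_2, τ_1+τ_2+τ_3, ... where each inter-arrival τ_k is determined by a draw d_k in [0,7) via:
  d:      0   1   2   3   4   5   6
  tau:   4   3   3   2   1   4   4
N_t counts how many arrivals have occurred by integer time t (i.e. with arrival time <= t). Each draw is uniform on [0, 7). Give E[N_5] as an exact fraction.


Inter-arrival values over d=0..6: [4, 3, 3, 2, 1, 4, 4]
Each d has probability 1/7, so the pmf of τ is: f(1) = 1/7, f(2) = 1/7, f(3) = 2/7, f(4) = 3/7
Renewal equation for m(n) = E[N_n]: condition on τ_1 = k (if k <= n, one arrival plus a fresh copy on the remaining n−k steps): m(n) = F(n) + Σ_{k<=n} f(k)·m(n−k), where F(n) = P(τ <= n) and m(0) = 0
m(1) = F(1) = 1/7
m(2) = F(2) + f(1)·m(1) = 2/7 + 1/7·1/7 = 15/49
m(3) = F(3) + f(1)·m(2) + f(2)·m(1) = 4/7 + 1/7·15/49 + 1/7·1/7 = 218/343
m(4) = F(4) + f(1)·m(3) + f(2)·m(2) + f(3)·m(1) = 1 + 1/7·218/343 + 1/7·15/49 + 2/7·1/7 = 2822/2401
m(5) = F(5) + f(1)·m(4) + f(2)·m(3) + f(3)·m(2) + f(4)·m(1) = 1 + 1/7·2822/2401 + 1/7·218/343 + 2/7·15/49 + 3/7·1/7 = 23654/16807
E[N_5] = m(5) = 23654/16807

23654/16807


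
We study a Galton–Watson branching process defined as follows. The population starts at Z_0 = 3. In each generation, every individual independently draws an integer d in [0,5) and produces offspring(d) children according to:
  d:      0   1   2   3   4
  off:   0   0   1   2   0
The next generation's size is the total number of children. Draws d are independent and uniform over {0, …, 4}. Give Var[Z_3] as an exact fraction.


21168/15625

Outcome values over d=0..4: [0, 0, 1, 2, 0]
Σy = 3, Σy² = 5, M = 5
μ = 3/5 = 3/5,  σ² = 5/5 − (3/5)² = 16/25
V_0 = 0, E_0 = 3
V_1 = 16/25·E_0 + (3/5)²·V_0 = 48/25;  E_1 = 9/5
V_2 = 16/25·E_1 + (3/5)²·V_1 = 1152/625;  E_2 = 27/25
V_3 = 16/25·E_2 + (3/5)²·V_2 = 21168/15625;  E_3 = 81/125


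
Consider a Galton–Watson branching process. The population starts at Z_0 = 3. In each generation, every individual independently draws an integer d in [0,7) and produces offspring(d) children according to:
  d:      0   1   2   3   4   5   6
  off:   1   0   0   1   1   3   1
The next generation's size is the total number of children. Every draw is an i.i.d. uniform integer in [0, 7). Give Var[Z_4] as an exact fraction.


Outcome values over d=0..6: [1, 0, 0, 1, 1, 3, 1]
Σy = 7, Σy² = 13, M = 7
μ = 7/7 = 1,  σ² = 13/7 − (1)² = 6/7
V_0 = 0, E_0 = 3
V_1 = 6/7·E_0 + (1)²·V_0 = 18/7;  E_1 = 3
V_2 = 6/7·E_1 + (1)²·V_1 = 36/7;  E_2 = 3
V_3 = 6/7·E_2 + (1)²·V_2 = 54/7;  E_3 = 3
V_4 = 6/7·E_3 + (1)²·V_3 = 72/7;  E_4 = 3

72/7


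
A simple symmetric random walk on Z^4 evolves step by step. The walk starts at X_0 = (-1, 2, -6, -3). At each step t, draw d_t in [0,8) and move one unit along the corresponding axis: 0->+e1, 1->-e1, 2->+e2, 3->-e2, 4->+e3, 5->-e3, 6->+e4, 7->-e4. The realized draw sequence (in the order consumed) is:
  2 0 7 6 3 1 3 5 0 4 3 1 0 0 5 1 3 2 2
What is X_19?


(0, 1, -7, -3)

t=0: X=(-1, 2, -6, -3), d=2 → +e2, X_1=(-1, 3, -6, -3)
t=1: X=(-1, 3, -6, -3), d=0 → +e1, X_2=(0, 3, -6, -3)
t=2: X=(0, 3, -6, -3), d=7 → -e4, X_3=(0, 3, -6, -4)
t=3: X=(0, 3, -6, -4), d=6 → +e4, X_4=(0, 3, -6, -3)
t=4: X=(0, 3, -6, -3), d=3 → -e2, X_5=(0, 2, -6, -3)
t=5: X=(0, 2, -6, -3), d=1 → -e1, X_6=(-1, 2, -6, -3)
t=6: X=(-1, 2, -6, -3), d=3 → -e2, X_7=(-1, 1, -6, -3)
t=7: X=(-1, 1, -6, -3), d=5 → -e3, X_8=(-1, 1, -7, -3)
t=8: X=(-1, 1, -7, -3), d=0 → +e1, X_9=(0, 1, -7, -3)
t=9: X=(0, 1, -7, -3), d=4 → +e3, X_10=(0, 1, -6, -3)
t=10: X=(0, 1, -6, -3), d=3 → -e2, X_11=(0, 0, -6, -3)
t=11: X=(0, 0, -6, -3), d=1 → -e1, X_12=(-1, 0, -6, -3)
t=12: X=(-1, 0, -6, -3), d=0 → +e1, X_13=(0, 0, -6, -3)
t=13: X=(0, 0, -6, -3), d=0 → +e1, X_14=(1, 0, -6, -3)
t=14: X=(1, 0, -6, -3), d=5 → -e3, X_15=(1, 0, -7, -3)
t=15: X=(1, 0, -7, -3), d=1 → -e1, X_16=(0, 0, -7, -3)
t=16: X=(0, 0, -7, -3), d=3 → -e2, X_17=(0, -1, -7, -3)
t=17: X=(0, -1, -7, -3), d=2 → +e2, X_18=(0, 0, -7, -3)
t=18: X=(0, 0, -7, -3), d=2 → +e2, X_19=(0, 1, -7, -3)


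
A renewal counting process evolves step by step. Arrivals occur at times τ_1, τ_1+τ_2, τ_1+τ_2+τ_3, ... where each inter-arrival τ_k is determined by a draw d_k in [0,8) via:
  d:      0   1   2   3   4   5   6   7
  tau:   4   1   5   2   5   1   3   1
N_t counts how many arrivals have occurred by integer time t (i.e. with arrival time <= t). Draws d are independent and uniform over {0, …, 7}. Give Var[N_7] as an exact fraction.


Inter-arrival values over d=0..7: [4, 1, 5, 2, 5, 1, 3, 1]
Each d has probability 1/8, so the pmf of τ is: f(1) = 3/8, f(2) = 1/8, f(3) = 1/8, f(4) = 1/8, f(5) = 1/4
Let p_n(j) = P(N_n = j), with p_0 = [1]. Condition on τ_1: p_n(0) = P(τ > n), and for j >= 1, p_n(j) = Σ_{k<=n} f(k)·p_{n−k}(j−1)
p_1 = [5/8, 3/8]  (j = 0..1)
p_2 = [1/2, 23/64, 9/64]  (j = 0..2)
p_3 = [3/8, 25/64, 93/512, 27/512]  (j = 0..3)
p_4 = [1/4, 13/32, 61/256, 351/4096, 81/4096]  (j = 0..4)
p_5 = [0, 17/32, 75/256, 531/4096, 1269/32768, 243/32768]  (j = 0..5)
p_6 = [0, 19/64, 7/16, 737/4096, 135/2048, 4455/262144, 729/262144]  (j = 0..6)
p_7 = [0, 13/64, 47/128, 1181/4096, 3309/32768, 8397/262144, 15309/2097152, 2187/2097152]  (j = 0..7)
E[N_7] = Σ j·p_7(j) = 5070243/2097152;  E[N_7²] = Σ j²·p_7(j) = 14674327/2097152
Var[N_7] = 14674327/2097152 − (5070243/2097152)² = 5066930137655/4398046511104

5066930137655/4398046511104


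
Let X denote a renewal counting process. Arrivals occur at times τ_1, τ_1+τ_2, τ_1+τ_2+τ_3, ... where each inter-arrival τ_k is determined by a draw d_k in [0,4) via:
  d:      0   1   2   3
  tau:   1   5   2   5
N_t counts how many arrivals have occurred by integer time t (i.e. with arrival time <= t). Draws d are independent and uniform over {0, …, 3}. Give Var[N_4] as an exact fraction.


60511/65536

Inter-arrival values over d=0..3: [1, 5, 2, 5]
Each d has probability 1/4, so the pmf of τ is: f(1) = 1/4, f(2) = 1/4, f(5) = 1/2
Let p_n(j) = P(N_n = j), with p_0 = [1]. Condition on τ_1: p_n(0) = P(τ > n), and for j >= 1, p_n(j) = Σ_{k<=n} f(k)·p_{n−k}(j−1)
p_1 = [3/4, 1/4]  (j = 0..1)
p_2 = [1/2, 7/16, 1/16]  (j = 0..2)
p_3 = [1/2, 5/16, 11/64, 1/64]  (j = 0..3)
p_4 = [1/2, 1/4, 3/16, 15/256, 1/256]  (j = 0..4)
E[N_4] = Σ j·p_4(j) = 209/256;  E[N_4²] = Σ j²·p_4(j) = 407/256
Var[N_4] = 407/256 − (209/256)² = 60511/65536


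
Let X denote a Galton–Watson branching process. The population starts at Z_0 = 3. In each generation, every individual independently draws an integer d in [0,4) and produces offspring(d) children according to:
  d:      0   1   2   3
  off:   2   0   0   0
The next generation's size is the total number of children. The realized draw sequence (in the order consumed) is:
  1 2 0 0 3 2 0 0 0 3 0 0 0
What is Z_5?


6

gen 0: Z_0=3, draws=[1, 2, 0], offspring=[0, 0, 2], Z_1=2
gen 1: Z_1=2, draws=[0, 3], offspring=[2, 0], Z_2=2
gen 2: Z_2=2, draws=[2, 0], offspring=[0, 2], Z_3=2
gen 3: Z_3=2, draws=[0, 0], offspring=[2, 2], Z_4=4
gen 4: Z_4=4, draws=[3, 0, 0, 0], offspring=[0, 2, 2, 2], Z_5=6


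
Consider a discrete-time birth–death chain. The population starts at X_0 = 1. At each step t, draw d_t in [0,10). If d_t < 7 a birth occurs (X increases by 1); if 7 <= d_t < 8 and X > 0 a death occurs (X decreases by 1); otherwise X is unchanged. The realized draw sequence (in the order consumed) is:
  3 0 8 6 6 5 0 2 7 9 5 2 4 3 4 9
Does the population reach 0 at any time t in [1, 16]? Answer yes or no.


t=0: X=1, d=3 → birth, X_1=2
t=1: X=2, d=0 → birth, X_2=3
t=2: X=3, d=8 → hold, X_3=3
t=3: X=3, d=6 → birth, X_4=4
t=4: X=4, d=6 → birth, X_5=5
t=5: X=5, d=5 → birth, X_6=6
t=6: X=6, d=0 → birth, X_7=7
t=7: X=7, d=2 → birth, X_8=8
t=8: X=8, d=7 → death, X_9=7
t=9: X=7, d=9 → hold, X_10=7
t=10: X=7, d=5 → birth, X_11=8
t=11: X=8, d=2 → birth, X_12=9
t=12: X=9, d=4 → birth, X_13=10
t=13: X=10, d=3 → birth, X_14=11
t=14: X=11, d=4 → birth, X_15=12
t=15: X=12, d=9 → hold, X_16=12

no


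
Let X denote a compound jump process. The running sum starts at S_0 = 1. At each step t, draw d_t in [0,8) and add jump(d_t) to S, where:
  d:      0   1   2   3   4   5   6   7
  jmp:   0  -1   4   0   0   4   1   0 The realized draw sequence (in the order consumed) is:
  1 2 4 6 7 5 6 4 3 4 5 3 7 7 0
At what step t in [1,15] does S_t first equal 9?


6

t=0: S=1, d=1, jump=-1, S_1=0
t=1: S=0, d=2, jump=4, S_2=4
t=2: S=4, d=4, jump=0, S_3=4
t=3: S=4, d=6, jump=1, S_4=5
t=4: S=5, d=7, jump=0, S_5=5
t=5: S=5, d=5, jump=4, S_6=9
t=6: S=9, d=6, jump=1, S_7=10
t=7: S=10, d=4, jump=0, S_8=10
t=8: S=10, d=3, jump=0, S_9=10
t=9: S=10, d=4, jump=0, S_10=10
t=10: S=10, d=5, jump=4, S_11=14
t=11: S=14, d=3, jump=0, S_12=14
t=12: S=14, d=7, jump=0, S_13=14
t=13: S=14, d=7, jump=0, S_14=14
t=14: S=14, d=0, jump=0, S_15=14


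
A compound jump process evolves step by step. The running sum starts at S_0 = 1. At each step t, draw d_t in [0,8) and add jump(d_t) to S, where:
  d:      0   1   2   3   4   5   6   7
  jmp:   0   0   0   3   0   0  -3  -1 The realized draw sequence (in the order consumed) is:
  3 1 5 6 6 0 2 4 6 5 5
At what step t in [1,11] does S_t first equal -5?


9

t=0: S=1, d=3, jump=3, S_1=4
t=1: S=4, d=1, jump=0, S_2=4
t=2: S=4, d=5, jump=0, S_3=4
t=3: S=4, d=6, jump=-3, S_4=1
t=4: S=1, d=6, jump=-3, S_5=-2
t=5: S=-2, d=0, jump=0, S_6=-2
t=6: S=-2, d=2, jump=0, S_7=-2
t=7: S=-2, d=4, jump=0, S_8=-2
t=8: S=-2, d=6, jump=-3, S_9=-5
t=9: S=-5, d=5, jump=0, S_10=-5
t=10: S=-5, d=5, jump=0, S_11=-5


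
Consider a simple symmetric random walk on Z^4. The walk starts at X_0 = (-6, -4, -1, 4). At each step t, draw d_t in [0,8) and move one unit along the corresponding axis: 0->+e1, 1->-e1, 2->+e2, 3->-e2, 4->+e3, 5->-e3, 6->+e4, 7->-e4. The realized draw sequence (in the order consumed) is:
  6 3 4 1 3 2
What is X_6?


(-7, -5, 0, 5)

t=0: X=(-6, -4, -1, 4), d=6 → +e4, X_1=(-6, -4, -1, 5)
t=1: X=(-6, -4, -1, 5), d=3 → -e2, X_2=(-6, -5, -1, 5)
t=2: X=(-6, -5, -1, 5), d=4 → +e3, X_3=(-6, -5, 0, 5)
t=3: X=(-6, -5, 0, 5), d=1 → -e1, X_4=(-7, -5, 0, 5)
t=4: X=(-7, -5, 0, 5), d=3 → -e2, X_5=(-7, -6, 0, 5)
t=5: X=(-7, -6, 0, 5), d=2 → +e2, X_6=(-7, -5, 0, 5)


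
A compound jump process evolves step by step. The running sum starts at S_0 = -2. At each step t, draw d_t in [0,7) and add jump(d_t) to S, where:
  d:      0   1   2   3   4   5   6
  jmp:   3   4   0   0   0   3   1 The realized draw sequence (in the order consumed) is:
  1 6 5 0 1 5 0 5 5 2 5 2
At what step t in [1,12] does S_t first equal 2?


1

t=0: S=-2, d=1, jump=4, S_1=2
t=1: S=2, d=6, jump=1, S_2=3
t=2: S=3, d=5, jump=3, S_3=6
t=3: S=6, d=0, jump=3, S_4=9
t=4: S=9, d=1, jump=4, S_5=13
t=5: S=13, d=5, jump=3, S_6=16
t=6: S=16, d=0, jump=3, S_7=19
t=7: S=19, d=5, jump=3, S_8=22
t=8: S=22, d=5, jump=3, S_9=25
t=9: S=25, d=2, jump=0, S_10=25
t=10: S=25, d=5, jump=3, S_11=28
t=11: S=28, d=2, jump=0, S_12=28


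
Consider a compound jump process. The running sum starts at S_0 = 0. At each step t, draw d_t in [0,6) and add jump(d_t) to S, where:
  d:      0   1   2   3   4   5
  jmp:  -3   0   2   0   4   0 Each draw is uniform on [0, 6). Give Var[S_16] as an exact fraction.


220/3

Outcome values over d=0..5: [-3, 0, 2, 0, 4, 0]
Σy = 3, Σy² = 29, M = 6
μ = 3/6 = 1/2,  σ² = 29/6 − (1/2)² = 55/12
Independent increments: Var[S_16] = 16·σ² = 16·(55/12) = 220/3


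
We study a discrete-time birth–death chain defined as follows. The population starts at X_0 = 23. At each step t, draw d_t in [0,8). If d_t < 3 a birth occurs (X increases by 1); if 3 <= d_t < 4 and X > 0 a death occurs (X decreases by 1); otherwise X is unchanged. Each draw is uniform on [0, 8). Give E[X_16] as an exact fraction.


27

X can drop by at most 1 per step and X_0 = 23 > T = 16, so X_t >= 23 − t >= 7 > 0 for every t <= 16: the floor at 0 (the 'and X > 0' condition) never binds. Hence X_16 = X_0 + Σ_{t<16} Y_t with i.i.d. increments Y_t = y(d_t) ∈ {+1, −1, 0}.
Outcome values over d=0..7: [1, 1, 1, -1, 0, 0, 0, 0]
Σy = 2, Σy² = 4, M = 8
μ = 2/8 = 1/4,  σ² = 4/8 − (1/4)² = 7/16
E[X_16] = 23 + 16·(1/4) = 27


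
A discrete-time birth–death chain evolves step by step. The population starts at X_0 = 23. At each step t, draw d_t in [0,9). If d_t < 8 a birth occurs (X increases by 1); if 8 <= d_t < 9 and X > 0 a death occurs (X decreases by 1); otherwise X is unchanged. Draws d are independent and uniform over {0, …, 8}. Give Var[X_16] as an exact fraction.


X can drop by at most 1 per step and X_0 = 23 > T = 16, so X_t >= 23 − t >= 7 > 0 for every t <= 16: the floor at 0 (the 'and X > 0' condition) never binds. Hence X_16 = X_0 + Σ_{t<16} Y_t with i.i.d. increments Y_t = y(d_t) ∈ {+1, −1, 0}.
Outcome values over d=0..8: [1, 1, 1, 1, 1, 1, 1, 1, -1]
Σy = 7, Σy² = 9, M = 9
μ = 7/9 = 7/9,  σ² = 9/9 − (7/9)² = 32/81
Independent increments: Var[X_16] = 16·σ² = 16·(32/81) = 512/81

512/81


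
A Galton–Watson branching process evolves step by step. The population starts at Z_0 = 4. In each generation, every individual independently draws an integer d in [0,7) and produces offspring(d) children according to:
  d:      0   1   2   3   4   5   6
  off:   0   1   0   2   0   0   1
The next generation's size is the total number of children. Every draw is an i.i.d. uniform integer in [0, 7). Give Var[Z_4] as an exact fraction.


4759040/5764801

Outcome values over d=0..6: [0, 1, 0, 2, 0, 0, 1]
Σy = 4, Σy² = 6, M = 7
μ = 4/7 = 4/7,  σ² = 6/7 − (4/7)² = 26/49
V_0 = 0, E_0 = 4
V_1 = 26/49·E_0 + (4/7)²·V_0 = 104/49;  E_1 = 16/7
V_2 = 26/49·E_1 + (4/7)²·V_1 = 4576/2401;  E_2 = 64/49
V_3 = 26/49·E_2 + (4/7)²·V_2 = 154752/117649;  E_3 = 256/343
V_4 = 26/49·E_3 + (4/7)²·V_3 = 4759040/5764801;  E_4 = 1024/2401


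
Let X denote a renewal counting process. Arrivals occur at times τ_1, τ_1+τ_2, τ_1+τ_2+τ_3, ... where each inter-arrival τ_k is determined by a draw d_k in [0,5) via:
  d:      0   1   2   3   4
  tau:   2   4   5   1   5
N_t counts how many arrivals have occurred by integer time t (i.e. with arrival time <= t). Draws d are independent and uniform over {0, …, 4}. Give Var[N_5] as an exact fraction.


3492474/9765625

Inter-arrival values over d=0..4: [2, 4, 5, 1, 5]
Each d has probability 1/5, so the pmf of τ is: f(1) = 1/5, f(2) = 1/5, f(4) = 1/5, f(5) = 2/5
Let p_n(j) = P(N_n = j), with p_0 = [1]. Condition on τ_1: p_n(0) = P(τ > n), and for j >= 1, p_n(j) = Σ_{k<=n} f(k)·p_{n−k}(j−1)
p_1 = [4/5, 1/5]  (j = 0..1)
p_2 = [3/5, 9/25, 1/25]  (j = 0..2)
p_3 = [3/5, 7/25, 14/125, 1/125]  (j = 0..3)
p_4 = [2/5, 11/25, 16/125, 19/625, 1/625]  (j = 0..4)
p_5 = [0, 19/25, 23/125, 6/125, 24/3125, 1/3125]  (j = 0..5)
E[N_5] = Σ j·p_5(j) = 4076/3125;  E[N_5²] = Σ j²·p_5(j) = 6434/3125
Var[N_5] = 6434/3125 − (4076/3125)² = 3492474/9765625


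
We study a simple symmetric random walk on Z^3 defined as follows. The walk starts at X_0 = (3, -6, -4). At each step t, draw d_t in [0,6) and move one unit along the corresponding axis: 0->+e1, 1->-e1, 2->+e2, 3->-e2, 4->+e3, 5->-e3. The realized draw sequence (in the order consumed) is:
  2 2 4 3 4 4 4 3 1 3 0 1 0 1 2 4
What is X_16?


t=0: X=(3, -6, -4), d=2 → +e2, X_1=(3, -5, -4)
t=1: X=(3, -5, -4), d=2 → +e2, X_2=(3, -4, -4)
t=2: X=(3, -4, -4), d=4 → +e3, X_3=(3, -4, -3)
t=3: X=(3, -4, -3), d=3 → -e2, X_4=(3, -5, -3)
t=4: X=(3, -5, -3), d=4 → +e3, X_5=(3, -5, -2)
t=5: X=(3, -5, -2), d=4 → +e3, X_6=(3, -5, -1)
t=6: X=(3, -5, -1), d=4 → +e3, X_7=(3, -5, 0)
t=7: X=(3, -5, 0), d=3 → -e2, X_8=(3, -6, 0)
t=8: X=(3, -6, 0), d=1 → -e1, X_9=(2, -6, 0)
t=9: X=(2, -6, 0), d=3 → -e2, X_10=(2, -7, 0)
t=10: X=(2, -7, 0), d=0 → +e1, X_11=(3, -7, 0)
t=11: X=(3, -7, 0), d=1 → -e1, X_12=(2, -7, 0)
t=12: X=(2, -7, 0), d=0 → +e1, X_13=(3, -7, 0)
t=13: X=(3, -7, 0), d=1 → -e1, X_14=(2, -7, 0)
t=14: X=(2, -7, 0), d=2 → +e2, X_15=(2, -6, 0)
t=15: X=(2, -6, 0), d=4 → +e3, X_16=(2, -6, 1)

(2, -6, 1)


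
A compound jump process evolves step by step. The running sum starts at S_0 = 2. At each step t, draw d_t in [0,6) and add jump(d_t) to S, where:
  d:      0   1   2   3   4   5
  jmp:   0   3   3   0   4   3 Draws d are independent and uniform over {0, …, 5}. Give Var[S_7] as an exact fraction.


623/36

Outcome values over d=0..5: [0, 3, 3, 0, 4, 3]
Σy = 13, Σy² = 43, M = 6
μ = 13/6 = 13/6,  σ² = 43/6 − (13/6)² = 89/36
Independent increments: Var[S_7] = 7·σ² = 7·(89/36) = 623/36


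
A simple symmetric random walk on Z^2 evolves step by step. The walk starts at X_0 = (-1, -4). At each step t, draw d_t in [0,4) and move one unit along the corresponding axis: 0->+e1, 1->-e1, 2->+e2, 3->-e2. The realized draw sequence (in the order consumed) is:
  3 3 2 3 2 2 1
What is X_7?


(-2, -4)

t=0: X=(-1, -4), d=3 → -e2, X_1=(-1, -5)
t=1: X=(-1, -5), d=3 → -e2, X_2=(-1, -6)
t=2: X=(-1, -6), d=2 → +e2, X_3=(-1, -5)
t=3: X=(-1, -5), d=3 → -e2, X_4=(-1, -6)
t=4: X=(-1, -6), d=2 → +e2, X_5=(-1, -5)
t=5: X=(-1, -5), d=2 → +e2, X_6=(-1, -4)
t=6: X=(-1, -4), d=1 → -e1, X_7=(-2, -4)


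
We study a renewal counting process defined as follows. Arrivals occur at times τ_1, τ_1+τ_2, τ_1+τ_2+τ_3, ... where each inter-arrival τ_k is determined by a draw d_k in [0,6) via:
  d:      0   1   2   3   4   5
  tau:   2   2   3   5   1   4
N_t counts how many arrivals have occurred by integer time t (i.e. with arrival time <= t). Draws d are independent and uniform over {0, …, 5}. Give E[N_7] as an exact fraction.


633463/279936

Inter-arrival values over d=0..5: [2, 2, 3, 5, 1, 4]
Each d has probability 1/6, so the pmf of τ is: f(1) = 1/6, f(2) = 1/3, f(3) = 1/6, f(4) = 1/6, f(5) = 1/6
Renewal equation for m(n) = E[N_n]: condition on τ_1 = k (if k <= n, one arrival plus a fresh copy on the remaining n−k steps): m(n) = F(n) + Σ_{k<=n} f(k)·m(n−k), where F(n) = P(τ <= n) and m(0) = 0
m(1) = F(1) = 1/6
m(2) = F(2) + f(1)·m(1) = 1/2 + 1/6·1/6 = 19/36
m(3) = F(3) + f(1)·m(2) + f(2)·m(1) = 2/3 + 1/6·19/36 + 1/3·1/6 = 175/216
m(4) = F(4) + f(1)·m(3) + f(2)·m(2) + f(3)·m(1) = 5/6 + 1/6·175/216 + 1/3·19/36 + 1/6·1/6 = 1519/1296
m(5) = F(5) + f(1)·m(4) + f(2)·m(3) + f(3)·m(2) + f(4)·m(1) = 1 + 1/6·1519/1296 + 1/3·175/216 + 1/6·19/36 + 1/6·1/6 = 12295/7776
m(6) = F(6) + f(1)·m(5) + f(2)·m(4) + f(3)·m(3) + f(4)·m(2) + f(5)·m(1) = 1 + 1/6·12295/7776 + 1/3·1519/1296 + 1/6·175/216 + 1/6·19/36 + 1/6·1/6 = 88879/46656
m(7) = F(7) + f(1)·m(6) + f(2)·m(5) + f(3)·m(4) + f(4)·m(3) + f(5)·m(2) = 1 + 1/6·88879/46656 + 1/3·12295/7776 + 1/6·1519/1296 + 1/6·175/216 + 1/6·19/36 = 633463/279936
E[N_7] = m(7) = 633463/279936


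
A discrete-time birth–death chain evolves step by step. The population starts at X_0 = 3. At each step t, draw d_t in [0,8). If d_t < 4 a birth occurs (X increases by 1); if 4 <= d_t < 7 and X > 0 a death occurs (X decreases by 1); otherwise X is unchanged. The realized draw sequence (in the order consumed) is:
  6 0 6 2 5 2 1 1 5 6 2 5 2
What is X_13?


4

t=0: X=3, d=6 → death, X_1=2
t=1: X=2, d=0 → birth, X_2=3
t=2: X=3, d=6 → death, X_3=2
t=3: X=2, d=2 → birth, X_4=3
t=4: X=3, d=5 → death, X_5=2
t=5: X=2, d=2 → birth, X_6=3
t=6: X=3, d=1 → birth, X_7=4
t=7: X=4, d=1 → birth, X_8=5
t=8: X=5, d=5 → death, X_9=4
t=9: X=4, d=6 → death, X_10=3
t=10: X=3, d=2 → birth, X_11=4
t=11: X=4, d=5 → death, X_12=3
t=12: X=3, d=2 → birth, X_13=4


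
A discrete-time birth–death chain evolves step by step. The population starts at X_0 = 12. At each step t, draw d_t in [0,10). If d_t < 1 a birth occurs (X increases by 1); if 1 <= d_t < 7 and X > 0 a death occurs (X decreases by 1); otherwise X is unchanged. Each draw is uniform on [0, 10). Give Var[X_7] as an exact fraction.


X can drop by at most 1 per step and X_0 = 12 > T = 7, so X_t >= 12 − t >= 5 > 0 for every t <= 7: the floor at 0 (the 'and X > 0' condition) never binds. Hence X_7 = X_0 + Σ_{t<7} Y_t with i.i.d. increments Y_t = y(d_t) ∈ {+1, −1, 0}.
Outcome values over d=0..9: [1, -1, -1, -1, -1, -1, -1, 0, 0, 0]
Σy = -5, Σy² = 7, M = 10
μ = -5/10 = -1/2,  σ² = 7/10 − (-1/2)² = 9/20
Independent increments: Var[X_7] = 7·σ² = 7·(9/20) = 63/20

63/20


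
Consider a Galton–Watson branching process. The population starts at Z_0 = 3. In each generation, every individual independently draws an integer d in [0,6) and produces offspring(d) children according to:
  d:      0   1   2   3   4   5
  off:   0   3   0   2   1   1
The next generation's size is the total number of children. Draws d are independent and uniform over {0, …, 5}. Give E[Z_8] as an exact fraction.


Outcome values over d=0..5: [0, 3, 0, 2, 1, 1]
Σy = 7, Σy² = 15, M = 6
μ = 7/6 = 7/6,  σ² = 15/6 − (7/6)² = 41/36
E[Z_0] = 3
E[Z_1] = 7/6·E[Z_0] = 7/2
E[Z_2] = 7/6·E[Z_1] = 49/12
E[Z_3] = 7/6·E[Z_2] = 343/72
E[Z_4] = 7/6·E[Z_3] = 2401/432
E[Z_5] = 7/6·E[Z_4] = 16807/2592
E[Z_6] = 7/6·E[Z_5] = 117649/15552
E[Z_7] = 7/6·E[Z_6] = 823543/93312
E[Z_8] = 7/6·E[Z_7] = 5764801/559872

5764801/559872


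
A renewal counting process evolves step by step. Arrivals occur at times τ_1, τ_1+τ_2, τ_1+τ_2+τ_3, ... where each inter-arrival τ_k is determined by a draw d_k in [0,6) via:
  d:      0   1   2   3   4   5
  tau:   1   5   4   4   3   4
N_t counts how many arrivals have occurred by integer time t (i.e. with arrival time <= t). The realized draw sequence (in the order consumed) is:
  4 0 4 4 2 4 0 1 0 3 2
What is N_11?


draw d_1=4: τ_1=3, arrival time A_1=3
draw d_2=0: τ_2=1, arrival time A_2=4
draw d_3=4: τ_3=3, arrival time A_3=7
draw d_4=4: τ_4=3, arrival time A_4=10
draw d_5=2: τ_5=4, arrival time A_5=14
draw d_6=4: τ_6=3, arrival time A_6=17
draw d_7=0: τ_7=1, arrival time A_7=18
draw d_8=1: τ_8=5, arrival time A_8=23
draw d_9=0: τ_9=1, arrival time A_9=24
draw d_10=3: τ_10=4, arrival time A_10=28
draw d_11=2: τ_11=4, arrival time A_11=32
N_t over t=0..11: 0:0 1:0 2:0 3:1 4:2 5:2 6:2 7:3 8:3 9:3 10:4 11:4

4


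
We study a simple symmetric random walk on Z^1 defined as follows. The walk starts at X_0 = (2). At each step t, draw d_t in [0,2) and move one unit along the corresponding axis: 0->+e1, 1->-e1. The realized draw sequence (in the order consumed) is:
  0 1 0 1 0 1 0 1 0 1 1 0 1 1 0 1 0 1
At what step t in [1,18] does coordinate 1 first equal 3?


1

t=0: X=(2), d=0 → +e1, X_1=(3)
t=1: X=(3), d=1 → -e1, X_2=(2)
t=2: X=(2), d=0 → +e1, X_3=(3)
t=3: X=(3), d=1 → -e1, X_4=(2)
t=4: X=(2), d=0 → +e1, X_5=(3)
t=5: X=(3), d=1 → -e1, X_6=(2)
t=6: X=(2), d=0 → +e1, X_7=(3)
t=7: X=(3), d=1 → -e1, X_8=(2)
t=8: X=(2), d=0 → +e1, X_9=(3)
t=9: X=(3), d=1 → -e1, X_10=(2)
t=10: X=(2), d=1 → -e1, X_11=(1)
t=11: X=(1), d=0 → +e1, X_12=(2)
t=12: X=(2), d=1 → -e1, X_13=(1)
t=13: X=(1), d=1 → -e1, X_14=(0)
t=14: X=(0), d=0 → +e1, X_15=(1)
t=15: X=(1), d=1 → -e1, X_16=(0)
t=16: X=(0), d=0 → +e1, X_17=(1)
t=17: X=(1), d=1 → -e1, X_18=(0)


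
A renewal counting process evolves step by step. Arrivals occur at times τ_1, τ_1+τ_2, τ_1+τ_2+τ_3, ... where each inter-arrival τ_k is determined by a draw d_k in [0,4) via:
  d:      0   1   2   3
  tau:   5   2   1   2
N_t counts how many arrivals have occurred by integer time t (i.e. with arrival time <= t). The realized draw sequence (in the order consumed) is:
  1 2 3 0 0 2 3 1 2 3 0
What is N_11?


draw d_1=1: τ_1=2, arrival time A_1=2
draw d_2=2: τ_2=1, arrival time A_2=3
draw d_3=3: τ_3=2, arrival time A_3=5
draw d_4=0: τ_4=5, arrival time A_4=10
draw d_5=0: τ_5=5, arrival time A_5=15
draw d_6=2: τ_6=1, arrival time A_6=16
draw d_7=3: τ_7=2, arrival time A_7=18
draw d_8=1: τ_8=2, arrival time A_8=20
draw d_9=2: τ_9=1, arrival time A_9=21
draw d_10=3: τ_10=2, arrival time A_10=23
draw d_11=0: τ_11=5, arrival time A_11=28
N_t over t=0..11: 0:0 1:0 2:1 3:2 4:2 5:3 6:3 7:3 8:3 9:3 10:4 11:4

4


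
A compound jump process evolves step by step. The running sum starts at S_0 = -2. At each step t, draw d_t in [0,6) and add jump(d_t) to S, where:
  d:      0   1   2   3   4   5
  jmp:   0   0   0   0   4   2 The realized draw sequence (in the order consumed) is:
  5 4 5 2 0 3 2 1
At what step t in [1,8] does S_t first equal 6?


3

t=0: S=-2, d=5, jump=2, S_1=0
t=1: S=0, d=4, jump=4, S_2=4
t=2: S=4, d=5, jump=2, S_3=6
t=3: S=6, d=2, jump=0, S_4=6
t=4: S=6, d=0, jump=0, S_5=6
t=5: S=6, d=3, jump=0, S_6=6
t=6: S=6, d=2, jump=0, S_7=6
t=7: S=6, d=1, jump=0, S_8=6


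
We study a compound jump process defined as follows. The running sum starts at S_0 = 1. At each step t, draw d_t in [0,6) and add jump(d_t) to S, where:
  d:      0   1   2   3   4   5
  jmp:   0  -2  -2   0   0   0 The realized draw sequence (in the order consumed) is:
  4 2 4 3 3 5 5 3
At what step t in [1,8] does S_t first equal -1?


t=0: S=1, d=4, jump=0, S_1=1
t=1: S=1, d=2, jump=-2, S_2=-1
t=2: S=-1, d=4, jump=0, S_3=-1
t=3: S=-1, d=3, jump=0, S_4=-1
t=4: S=-1, d=3, jump=0, S_5=-1
t=5: S=-1, d=5, jump=0, S_6=-1
t=6: S=-1, d=5, jump=0, S_7=-1
t=7: S=-1, d=3, jump=0, S_8=-1

2


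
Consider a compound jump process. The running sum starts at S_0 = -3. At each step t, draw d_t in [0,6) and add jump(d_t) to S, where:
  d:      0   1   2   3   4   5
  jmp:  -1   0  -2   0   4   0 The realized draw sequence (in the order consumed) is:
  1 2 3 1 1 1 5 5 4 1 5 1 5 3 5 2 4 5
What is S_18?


1

t=0: S=-3, d=1, jump=0, S_1=-3
t=1: S=-3, d=2, jump=-2, S_2=-5
t=2: S=-5, d=3, jump=0, S_3=-5
t=3: S=-5, d=1, jump=0, S_4=-5
t=4: S=-5, d=1, jump=0, S_5=-5
t=5: S=-5, d=1, jump=0, S_6=-5
t=6: S=-5, d=5, jump=0, S_7=-5
t=7: S=-5, d=5, jump=0, S_8=-5
t=8: S=-5, d=4, jump=4, S_9=-1
t=9: S=-1, d=1, jump=0, S_10=-1
t=10: S=-1, d=5, jump=0, S_11=-1
t=11: S=-1, d=1, jump=0, S_12=-1
t=12: S=-1, d=5, jump=0, S_13=-1
t=13: S=-1, d=3, jump=0, S_14=-1
t=14: S=-1, d=5, jump=0, S_15=-1
t=15: S=-1, d=2, jump=-2, S_16=-3
t=16: S=-3, d=4, jump=4, S_17=1
t=17: S=1, d=5, jump=0, S_18=1


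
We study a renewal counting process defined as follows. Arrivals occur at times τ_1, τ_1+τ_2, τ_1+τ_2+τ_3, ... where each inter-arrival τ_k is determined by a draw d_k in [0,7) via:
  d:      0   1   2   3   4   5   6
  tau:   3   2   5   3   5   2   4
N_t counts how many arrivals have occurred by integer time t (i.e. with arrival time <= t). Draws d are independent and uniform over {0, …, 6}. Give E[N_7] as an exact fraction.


Inter-arrival values over d=0..6: [3, 2, 5, 3, 5, 2, 4]
Each d has probability 1/7, so the pmf of τ is: f(2) = 2/7, f(3) = 2/7, f(4) = 1/7, f(5) = 2/7
Renewal equation for m(n) = E[N_n]: condition on τ_1 = k (if k <= n, one arrival plus a fresh copy on the remaining n−k steps): m(n) = F(n) + Σ_{k<=n} f(k)·m(n−k), where F(n) = P(τ <= n) and m(0) = 0
m(1) = F(1) = 0
m(2) = F(2) = 2/7
m(3) = F(3) = 4/7
m(4) = F(4) + f(2)·m(2) = 5/7 + 2/7·2/7 = 39/49
m(5) = F(5) + f(2)·m(3) + f(3)·m(2) = 1 + 2/7·4/7 + 2/7·2/7 = 61/49
m(6) = F(6) + f(2)·m(4) + f(3)·m(3) + f(4)·m(2) = 1 + 2/7·39/49 + 2/7·4/7 + 1/7·2/7 = 491/343
m(7) = F(7) + f(2)·m(5) + f(3)·m(4) + f(4)·m(3) + f(5)·m(2) = 1 + 2/7·61/49 + 2/7·39/49 + 1/7·4/7 + 2/7·2/7 = 599/343
E[N_7] = m(7) = 599/343

599/343


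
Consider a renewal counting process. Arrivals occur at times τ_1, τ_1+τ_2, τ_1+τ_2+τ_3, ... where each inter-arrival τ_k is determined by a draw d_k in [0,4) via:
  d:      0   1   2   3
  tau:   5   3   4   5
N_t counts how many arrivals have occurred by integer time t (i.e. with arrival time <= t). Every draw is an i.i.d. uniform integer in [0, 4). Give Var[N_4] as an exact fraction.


Inter-arrival values over d=0..3: [5, 3, 4, 5]
Each d has probability 1/4, so the pmf of τ is: f(3) = 1/4, f(4) = 1/4, f(5) = 1/2
Let p_n(j) = P(N_n = j), with p_0 = [1]. Condition on τ_1: p_n(0) = P(τ > n), and for j >= 1, p_n(j) = Σ_{k<=n} f(k)·p_{n−k}(j−1)
p_1 = [1]  (j = 0)
p_2 = [1]  (j = 0)
p_3 = [3/4, 1/4]  (j = 0..1)
p_4 = [1/2, 1/2]  (j = 0..1)
E[N_4] = Σ j·p_4(j) = 1/2;  E[N_4²] = Σ j²·p_4(j) = 1/2
Var[N_4] = 1/2 − (1/2)² = 1/4

1/4


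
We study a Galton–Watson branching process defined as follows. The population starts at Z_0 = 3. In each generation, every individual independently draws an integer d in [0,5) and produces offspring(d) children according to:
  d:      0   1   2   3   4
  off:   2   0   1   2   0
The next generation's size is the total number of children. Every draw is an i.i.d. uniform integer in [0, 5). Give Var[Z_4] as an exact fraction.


Outcome values over d=0..4: [2, 0, 1, 2, 0]
Σy = 5, Σy² = 9, M = 5
μ = 5/5 = 1,  σ² = 9/5 − (1)² = 4/5
V_0 = 0, E_0 = 3
V_1 = 4/5·E_0 + (1)²·V_0 = 12/5;  E_1 = 3
V_2 = 4/5·E_1 + (1)²·V_1 = 24/5;  E_2 = 3
V_3 = 4/5·E_2 + (1)²·V_2 = 36/5;  E_3 = 3
V_4 = 4/5·E_3 + (1)²·V_3 = 48/5;  E_4 = 3

48/5


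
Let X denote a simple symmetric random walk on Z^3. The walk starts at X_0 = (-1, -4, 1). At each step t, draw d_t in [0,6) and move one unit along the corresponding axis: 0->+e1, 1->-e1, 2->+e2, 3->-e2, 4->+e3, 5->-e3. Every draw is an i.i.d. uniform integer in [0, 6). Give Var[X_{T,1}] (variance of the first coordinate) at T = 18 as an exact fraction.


Outcome values over d=0..5: [1, -1, 0, 0, 0, 0]
Σy = 0, Σy² = 2, M = 6
μ = 0/6 = 0,  σ² = 2/6 − (0)² = 1/3
Independent increments: Var[X_18] = 18·σ² = 18·(1/3) = 6

6


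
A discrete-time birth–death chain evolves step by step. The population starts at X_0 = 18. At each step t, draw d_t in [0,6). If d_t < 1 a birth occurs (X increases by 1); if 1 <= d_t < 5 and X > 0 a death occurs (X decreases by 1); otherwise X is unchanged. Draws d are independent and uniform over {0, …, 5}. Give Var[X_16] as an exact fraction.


X can drop by at most 1 per step and X_0 = 18 > T = 16, so X_t >= 18 − t >= 2 > 0 for every t <= 16: the floor at 0 (the 'and X > 0' condition) never binds. Hence X_16 = X_0 + Σ_{t<16} Y_t with i.i.d. increments Y_t = y(d_t) ∈ {+1, −1, 0}.
Outcome values over d=0..5: [1, -1, -1, -1, -1, 0]
Σy = -3, Σy² = 5, M = 6
μ = -3/6 = -1/2,  σ² = 5/6 − (-1/2)² = 7/12
Independent increments: Var[X_16] = 16·σ² = 16·(7/12) = 28/3

28/3


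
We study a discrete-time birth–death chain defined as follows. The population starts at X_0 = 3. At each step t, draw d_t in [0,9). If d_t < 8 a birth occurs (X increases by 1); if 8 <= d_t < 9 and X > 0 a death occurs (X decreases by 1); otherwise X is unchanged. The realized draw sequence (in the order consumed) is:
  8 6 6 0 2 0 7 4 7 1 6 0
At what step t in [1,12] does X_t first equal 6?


t=0: X=3, d=8 → death, X_1=2
t=1: X=2, d=6 → birth, X_2=3
t=2: X=3, d=6 → birth, X_3=4
t=3: X=4, d=0 → birth, X_4=5
t=4: X=5, d=2 → birth, X_5=6
t=5: X=6, d=0 → birth, X_6=7
t=6: X=7, d=7 → birth, X_7=8
t=7: X=8, d=4 → birth, X_8=9
t=8: X=9, d=7 → birth, X_9=10
t=9: X=10, d=1 → birth, X_10=11
t=10: X=11, d=6 → birth, X_11=12
t=11: X=12, d=0 → birth, X_12=13

5


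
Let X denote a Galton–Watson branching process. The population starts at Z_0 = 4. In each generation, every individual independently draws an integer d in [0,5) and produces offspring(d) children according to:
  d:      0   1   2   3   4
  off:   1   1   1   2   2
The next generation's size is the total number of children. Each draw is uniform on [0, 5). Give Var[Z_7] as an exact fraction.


Outcome values over d=0..4: [1, 1, 1, 2, 2]
Σy = 7, Σy² = 11, M = 5
μ = 7/5 = 7/5,  σ² = 11/5 − (7/5)² = 6/25
V_0 = 0, E_0 = 4
V_1 = 6/25·E_0 + (7/5)²·V_0 = 24/25;  E_1 = 28/5
V_2 = 6/25·E_1 + (7/5)²·V_1 = 2016/625;  E_2 = 196/25
V_3 = 6/25·E_2 + (7/5)²·V_2 = 128184/15625;  E_3 = 1372/125
V_4 = 6/25·E_3 + (7/5)²·V_3 = 7310016/390625;  E_4 = 9604/625
V_5 = 6/25·E_4 + (7/5)²·V_4 = 394205784/9765625;  E_5 = 67228/3125
V_6 = 6/25·E_5 + (7/5)²·V_5 = 20576608416/244140625;  E_6 = 470596/15625
V_7 = 6/25·E_6 + (7/5)²·V_6 = 1052372187384/6103515625;  E_7 = 3294172/78125

1052372187384/6103515625


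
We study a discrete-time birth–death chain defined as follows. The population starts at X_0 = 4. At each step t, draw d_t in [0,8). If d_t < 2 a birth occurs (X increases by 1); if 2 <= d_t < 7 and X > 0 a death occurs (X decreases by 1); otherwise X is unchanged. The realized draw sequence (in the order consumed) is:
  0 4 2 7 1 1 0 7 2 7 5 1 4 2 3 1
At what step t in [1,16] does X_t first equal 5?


t=0: X=4, d=0 → birth, X_1=5
t=1: X=5, d=4 → death, X_2=4
t=2: X=4, d=2 → death, X_3=3
t=3: X=3, d=7 → hold, X_4=3
t=4: X=3, d=1 → birth, X_5=4
t=5: X=4, d=1 → birth, X_6=5
t=6: X=5, d=0 → birth, X_7=6
t=7: X=6, d=7 → hold, X_8=6
t=8: X=6, d=2 → death, X_9=5
t=9: X=5, d=7 → hold, X_10=5
t=10: X=5, d=5 → death, X_11=4
t=11: X=4, d=1 → birth, X_12=5
t=12: X=5, d=4 → death, X_13=4
t=13: X=4, d=2 → death, X_14=3
t=14: X=3, d=3 → death, X_15=2
t=15: X=2, d=1 → birth, X_16=3

1


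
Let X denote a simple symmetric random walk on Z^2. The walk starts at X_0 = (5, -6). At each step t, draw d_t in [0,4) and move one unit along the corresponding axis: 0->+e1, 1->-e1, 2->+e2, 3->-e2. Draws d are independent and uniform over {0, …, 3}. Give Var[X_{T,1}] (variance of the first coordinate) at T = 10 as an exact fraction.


5

Outcome values over d=0..3: [1, -1, 0, 0]
Σy = 0, Σy² = 2, M = 4
μ = 0/4 = 0,  σ² = 2/4 − (0)² = 1/2
Independent increments: Var[X_10] = 10·σ² = 10·(1/2) = 5


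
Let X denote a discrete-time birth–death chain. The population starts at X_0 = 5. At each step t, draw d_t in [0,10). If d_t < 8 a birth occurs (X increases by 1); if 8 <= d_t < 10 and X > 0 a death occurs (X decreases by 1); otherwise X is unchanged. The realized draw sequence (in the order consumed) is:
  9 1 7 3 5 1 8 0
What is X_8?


9

t=0: X=5, d=9 → death, X_1=4
t=1: X=4, d=1 → birth, X_2=5
t=2: X=5, d=7 → birth, X_3=6
t=3: X=6, d=3 → birth, X_4=7
t=4: X=7, d=5 → birth, X_5=8
t=5: X=8, d=1 → birth, X_6=9
t=6: X=9, d=8 → death, X_7=8
t=7: X=8, d=0 → birth, X_8=9


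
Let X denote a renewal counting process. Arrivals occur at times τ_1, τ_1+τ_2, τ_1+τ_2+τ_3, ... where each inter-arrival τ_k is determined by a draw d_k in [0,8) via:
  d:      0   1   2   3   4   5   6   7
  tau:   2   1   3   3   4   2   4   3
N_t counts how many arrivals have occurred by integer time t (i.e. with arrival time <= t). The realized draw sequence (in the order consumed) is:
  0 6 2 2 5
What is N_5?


draw d_1=0: τ_1=2, arrival time A_1=2
draw d_2=6: τ_2=4, arrival time A_2=6
draw d_3=2: τ_3=3, arrival time A_3=9
draw d_4=2: τ_4=3, arrival time A_4=12
draw d_5=5: τ_5=2, arrival time A_5=14
N_t over t=0..5: 0:0 1:0 2:1 3:1 4:1 5:1

1


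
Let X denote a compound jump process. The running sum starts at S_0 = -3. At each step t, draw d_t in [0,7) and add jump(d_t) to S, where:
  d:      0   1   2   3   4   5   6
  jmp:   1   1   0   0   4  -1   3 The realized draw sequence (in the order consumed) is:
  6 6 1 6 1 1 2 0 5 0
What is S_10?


10

t=0: S=-3, d=6, jump=3, S_1=0
t=1: S=0, d=6, jump=3, S_2=3
t=2: S=3, d=1, jump=1, S_3=4
t=3: S=4, d=6, jump=3, S_4=7
t=4: S=7, d=1, jump=1, S_5=8
t=5: S=8, d=1, jump=1, S_6=9
t=6: S=9, d=2, jump=0, S_7=9
t=7: S=9, d=0, jump=1, S_8=10
t=8: S=10, d=5, jump=-1, S_9=9
t=9: S=9, d=0, jump=1, S_10=10


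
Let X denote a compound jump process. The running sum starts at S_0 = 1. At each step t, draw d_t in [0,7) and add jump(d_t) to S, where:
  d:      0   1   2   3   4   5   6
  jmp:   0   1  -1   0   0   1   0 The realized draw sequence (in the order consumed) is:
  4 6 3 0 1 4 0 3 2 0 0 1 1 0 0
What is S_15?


3

t=0: S=1, d=4, jump=0, S_1=1
t=1: S=1, d=6, jump=0, S_2=1
t=2: S=1, d=3, jump=0, S_3=1
t=3: S=1, d=0, jump=0, S_4=1
t=4: S=1, d=1, jump=1, S_5=2
t=5: S=2, d=4, jump=0, S_6=2
t=6: S=2, d=0, jump=0, S_7=2
t=7: S=2, d=3, jump=0, S_8=2
t=8: S=2, d=2, jump=-1, S_9=1
t=9: S=1, d=0, jump=0, S_10=1
t=10: S=1, d=0, jump=0, S_11=1
t=11: S=1, d=1, jump=1, S_12=2
t=12: S=2, d=1, jump=1, S_13=3
t=13: S=3, d=0, jump=0, S_14=3
t=14: S=3, d=0, jump=0, S_15=3


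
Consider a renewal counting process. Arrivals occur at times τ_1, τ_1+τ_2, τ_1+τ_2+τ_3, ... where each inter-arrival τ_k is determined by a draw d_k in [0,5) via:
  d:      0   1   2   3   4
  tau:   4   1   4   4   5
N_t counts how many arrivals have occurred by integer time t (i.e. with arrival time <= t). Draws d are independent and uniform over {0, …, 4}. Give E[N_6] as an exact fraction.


22531/15625

Inter-arrival values over d=0..4: [4, 1, 4, 4, 5]
Each d has probability 1/5, so the pmf of τ is: f(1) = 1/5, f(4) = 3/5, f(5) = 1/5
Renewal equation for m(n) = E[N_n]: condition on τ_1 = k (if k <= n, one arrival plus a fresh copy on the remaining n−k steps): m(n) = F(n) + Σ_{k<=n} f(k)·m(n−k), where F(n) = P(τ <= n) and m(0) = 0
m(1) = F(1) = 1/5
m(2) = F(2) + f(1)·m(1) = 1/5 + 1/5·1/5 = 6/25
m(3) = F(3) + f(1)·m(2) = 1/5 + 1/5·6/25 = 31/125
m(4) = F(4) + f(1)·m(3) = 4/5 + 1/5·31/125 = 531/625
m(5) = F(5) + f(1)·m(4) + f(4)·m(1) = 1 + 1/5·531/625 + 3/5·1/5 = 4031/3125
m(6) = F(6) + f(1)·m(5) + f(4)·m(2) + f(5)·m(1) = 1 + 1/5·4031/3125 + 3/5·6/25 + 1/5·1/5 = 22531/15625
E[N_6] = m(6) = 22531/15625


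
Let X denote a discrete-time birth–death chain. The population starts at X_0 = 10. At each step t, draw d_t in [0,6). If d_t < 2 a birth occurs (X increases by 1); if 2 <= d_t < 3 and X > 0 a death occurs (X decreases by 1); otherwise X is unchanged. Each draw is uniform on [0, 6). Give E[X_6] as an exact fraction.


X can drop by at most 1 per step and X_0 = 10 > T = 6, so X_t >= 10 − t >= 4 > 0 for every t <= 6: the floor at 0 (the 'and X > 0' condition) never binds. Hence X_6 = X_0 + Σ_{t<6} Y_t with i.i.d. increments Y_t = y(d_t) ∈ {+1, −1, 0}.
Outcome values over d=0..5: [1, 1, -1, 0, 0, 0]
Σy = 1, Σy² = 3, M = 6
μ = 1/6 = 1/6,  σ² = 3/6 − (1/6)² = 17/36
E[X_6] = 10 + 6·(1/6) = 11

11


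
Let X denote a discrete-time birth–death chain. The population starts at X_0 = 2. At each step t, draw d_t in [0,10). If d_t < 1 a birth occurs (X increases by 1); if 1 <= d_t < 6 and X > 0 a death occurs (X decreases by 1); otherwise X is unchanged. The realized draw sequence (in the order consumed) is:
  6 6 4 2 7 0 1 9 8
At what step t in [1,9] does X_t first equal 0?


t=0: X=2, d=6 → hold, X_1=2
t=1: X=2, d=6 → hold, X_2=2
t=2: X=2, d=4 → death, X_3=1
t=3: X=1, d=2 → death, X_4=0
t=4: X=0, d=7 → hold, X_5=0
t=5: X=0, d=0 → birth, X_6=1
t=6: X=1, d=1 → death, X_7=0
t=7: X=0, d=9 → hold, X_8=0
t=8: X=0, d=8 → hold, X_9=0

4
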